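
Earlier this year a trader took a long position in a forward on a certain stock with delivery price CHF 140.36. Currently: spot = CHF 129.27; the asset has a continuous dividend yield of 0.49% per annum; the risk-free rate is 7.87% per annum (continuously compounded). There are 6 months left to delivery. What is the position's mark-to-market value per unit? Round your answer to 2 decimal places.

Current fair forward for the remaining 6 months: F = S·e^((r − q)·T), (r − q) = 0.0787 − 0.0049 = 0.0738
F = 129.27 · e^(0.0738 × 6/12) = 129.27 × 1.037589 = 134.1291
Value of long forward = (F − K)·e^(−rT) = (134.1291 − 140.36) · e^(−0.0787·6/12)
= -6.2309 × 0.961414 = -5.99

-CHF 5.99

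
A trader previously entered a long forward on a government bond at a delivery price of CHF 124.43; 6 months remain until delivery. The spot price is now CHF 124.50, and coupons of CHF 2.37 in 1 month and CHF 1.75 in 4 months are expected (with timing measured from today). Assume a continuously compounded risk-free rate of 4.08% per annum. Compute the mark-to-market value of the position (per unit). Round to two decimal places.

PV(remaining coupons) I = 2.37·e^(−0.0408·1/12) + 1.75·e^(−0.0408·4/12) = 4.0883
Current forward F = (S − I)·e^(rT) = (124.50 − 4.0883)·e^(0.0408·6/12) = 120.4117 × 1.020610 = 122.8934
Value (long) = (F − K)·e^(−rT) = (122.8934 − 124.43) × 0.979807 = -1.5056
Value = -CHF 1.51

-CHF 1.51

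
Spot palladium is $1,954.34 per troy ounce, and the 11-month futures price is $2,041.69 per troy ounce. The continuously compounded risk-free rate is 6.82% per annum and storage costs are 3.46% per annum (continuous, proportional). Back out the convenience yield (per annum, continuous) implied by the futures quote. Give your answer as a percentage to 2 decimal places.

F = S·e^((r+u−y)T) ⇒ (r+u−y) = ln(F/S)/T
ln(2041.69/1954.34) = 0.043725; /T ⇒ 0.047700
y = r + u − ln(F/S)/T = 0.0682 + 0.0346 − 0.047700 = 0.055100
y = 5.51%

5.51%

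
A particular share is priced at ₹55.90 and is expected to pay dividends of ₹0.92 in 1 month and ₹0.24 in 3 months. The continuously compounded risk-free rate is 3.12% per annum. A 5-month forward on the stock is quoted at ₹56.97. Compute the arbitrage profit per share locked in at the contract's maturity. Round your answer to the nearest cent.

PV(dividends) I = 0.92·e^(−0.0312·1/12) + 0.24·e^(−0.0312·3/12) = 1.1557
Fair forward F* = (S − I)·e^(rT) = (55.90 − 1.1557)·e^0.013000 = 54.7443 × 1.013085 = 55.4606
Market ₹56.97 > fair 55.4606: forward overpriced → cash-and-carry (borrow at r, buy the stock and collect the dividends, short the forward).
Profit at T = |F_mkt − F*| = |56.97 − 55.4606| = ₹1.51 per share

₹1.51 per share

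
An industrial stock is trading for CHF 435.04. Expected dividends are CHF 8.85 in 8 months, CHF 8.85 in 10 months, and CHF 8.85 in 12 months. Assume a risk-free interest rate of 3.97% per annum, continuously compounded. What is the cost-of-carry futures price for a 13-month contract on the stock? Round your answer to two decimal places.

CHF 427.34

PV(dividends) I = 8.85·e^(−0.0397·8/12) + 8.85·e^(−0.0397·10/12) + 8.85·e^(−0.0397·12/12)
I = 8.6188 + 8.5620 + 8.5055 = 25.6863
F = (S − I)·e^(rT) = (435.04 − 25.6863) · e^(0.0397·13/12)
= 409.3537 · e^0.043008 = 409.3537 × 1.043946 = CHF 427.34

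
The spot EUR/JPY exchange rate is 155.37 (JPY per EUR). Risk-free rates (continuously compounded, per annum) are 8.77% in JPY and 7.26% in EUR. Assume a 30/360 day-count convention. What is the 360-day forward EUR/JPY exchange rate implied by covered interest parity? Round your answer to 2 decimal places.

157.73

F = S·e^((r_JPY − r_EUR)T) = 155.37 · e^((0.0877 − 0.0726) × 360/360)
= 155.37 · e^0.015100 = 155.37 × 1.015215
F = 157.73 JPY per EUR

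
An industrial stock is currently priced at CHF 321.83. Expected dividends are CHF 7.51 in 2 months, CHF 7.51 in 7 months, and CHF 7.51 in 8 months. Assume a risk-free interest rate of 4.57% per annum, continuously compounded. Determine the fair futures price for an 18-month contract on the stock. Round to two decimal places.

PV(dividends) I = 7.51·e^(−0.0457·2/12) + 7.51·e^(−0.0457·7/12) + 7.51·e^(−0.0457·8/12)
I = 7.4530 + 7.3124 + 7.2846 = 22.0500
F = (S − I)·e^(rT) = (321.83 − 22.0500) · e^(0.0457·18/12)
= 299.7800 · e^0.068550 = 299.7800 × 1.070954 = CHF 321.05

CHF 321.05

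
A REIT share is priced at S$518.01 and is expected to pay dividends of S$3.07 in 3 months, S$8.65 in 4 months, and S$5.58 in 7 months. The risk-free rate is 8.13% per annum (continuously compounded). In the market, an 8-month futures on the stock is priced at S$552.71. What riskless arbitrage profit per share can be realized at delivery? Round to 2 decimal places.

PV(dividends) I = 3.07·e^(−0.0813·3/12) + 8.65·e^(−0.0813·4/12) + 5.58·e^(−0.0813·7/12) = 16.7485
Fair futures F* = (S − I)·e^(rT) = (518.01 − 16.7485)·e^0.054200 = 501.2615 × 1.055696 = 529.1798
Market S$552.71 > fair 529.1798: forward overpriced → cash-and-carry (borrow at r, buy the stock and collect the dividends, short the forward).
Profit at T = |F_mkt − F*| = |552.71 − 529.1798| = S$23.53 per share

S$23.53 per share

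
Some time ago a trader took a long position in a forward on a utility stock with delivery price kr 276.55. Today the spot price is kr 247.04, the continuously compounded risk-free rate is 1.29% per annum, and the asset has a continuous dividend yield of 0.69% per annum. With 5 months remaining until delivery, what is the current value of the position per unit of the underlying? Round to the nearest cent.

-kr 28.74

Current fair forward for the remaining 5 months: F = S·e^((r − q)·T), (r − q) = 0.0129 − 0.0069 = 0.0060
F = 247.04 · e^(0.0060 × 5/12) = 247.04 × 1.002503 = 247.6583
Value of long forward = (F − K)·e^(−rT) = (247.6583 − 276.55) · e^(−0.0129·5/12)
= -28.8917 × 0.994639 = -28.74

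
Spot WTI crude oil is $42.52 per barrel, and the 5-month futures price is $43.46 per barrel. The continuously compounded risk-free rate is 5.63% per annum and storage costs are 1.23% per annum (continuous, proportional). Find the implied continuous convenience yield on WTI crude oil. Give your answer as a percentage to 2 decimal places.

1.61%

F = S·e^((r+u−y)T) ⇒ (r+u−y) = ln(F/S)/T
ln(43.46/42.52) = 0.021866; /T ⇒ 0.052478
y = r + u − ln(F/S)/T = 0.0563 + 0.0123 − 0.052478 = 0.016122
y = 1.61%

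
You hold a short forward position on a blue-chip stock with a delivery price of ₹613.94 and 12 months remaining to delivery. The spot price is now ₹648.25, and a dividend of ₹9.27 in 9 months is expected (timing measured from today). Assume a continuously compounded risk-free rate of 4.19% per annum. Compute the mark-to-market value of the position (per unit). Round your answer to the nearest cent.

-₹50.52

PV(remaining dividends) I = 9.27·e^(−0.0419·9/12) = 8.9832
Current forward F = (S − I)·e^(rT) = (648.25 − 8.9832)·e^(0.0419·12/12) = 639.2668 × 1.042790 = 666.6210
Value (long) = (F − K)·e^(−rT) = (666.6210 − 613.94) × 0.958966 = 50.5193
Short position value = −(long value) = -₹50.52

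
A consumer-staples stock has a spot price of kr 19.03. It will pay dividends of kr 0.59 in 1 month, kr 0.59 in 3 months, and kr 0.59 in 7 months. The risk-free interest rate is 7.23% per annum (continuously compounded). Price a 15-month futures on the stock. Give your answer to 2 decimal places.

kr 18.93

PV(dividends) I = 0.59·e^(−0.0723·1/12) + 0.59·e^(−0.0723·3/12) + 0.59·e^(−0.0723·7/12)
I = 0.5865 + 0.5794 + 0.5656 = 1.7315
F = (S − I)·e^(rT) = (19.03 − 1.7315) · e^(0.0723·15/12)
= 17.2985 · e^0.090375 = 17.2985 × 1.094585 = kr 18.93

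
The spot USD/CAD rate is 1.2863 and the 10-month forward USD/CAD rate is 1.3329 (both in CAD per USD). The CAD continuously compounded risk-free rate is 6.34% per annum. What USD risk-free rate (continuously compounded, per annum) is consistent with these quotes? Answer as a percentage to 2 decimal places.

F = S·e^((r_CAD − r_USD)T) ⇒ r_USD = r_CAD − ln(F/S)/T
ln(1.3329/1.2863) = 0.035587; /(10/12) = 0.042704
r_USD = 0.0634 − 0.042704 = 0.020696
r_USD = 2.07%

2.07%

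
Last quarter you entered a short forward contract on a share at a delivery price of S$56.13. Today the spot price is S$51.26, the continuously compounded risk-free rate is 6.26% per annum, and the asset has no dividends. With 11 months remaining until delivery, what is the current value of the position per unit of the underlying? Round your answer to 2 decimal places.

Current fair forward for the remaining 11 months: F = S·e^(r·T), r = 0.0626
F = 51.26 · e^(0.0626 × 11/12) = 51.26 × 1.059062 = 54.2875
Value of long forward = (F − K)·e^(−rT) = (54.2875 − 56.13) · e^(−0.0626·11/12)
= -1.8425 × 0.944232 = -1.74
Short position value = −(long value) = S$1.74

S$1.74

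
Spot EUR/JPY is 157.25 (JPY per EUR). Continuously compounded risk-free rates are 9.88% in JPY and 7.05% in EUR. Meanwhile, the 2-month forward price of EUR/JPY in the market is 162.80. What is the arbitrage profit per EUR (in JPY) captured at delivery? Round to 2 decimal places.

4.81 per EUR (in JPY)

Fair forward: F* = S·e^(carry·T), with carry = (r_JPY − r_EUR) = 0.0988 − 0.0705 = 0.0283
F* = 157.25 · e^(0.0283 × 2/12) = 157.25 · e^0.004717 = 157.25 × 1.004728 = 157.9935
Market 162.80 > fair 157.9935: forward overpriced → cash-and-carry (buy spot, short the forward).
At maturity, profit = |F_mkt − F*| = |162.80 − 157.9935| = 4.81 per EUR (in JPY)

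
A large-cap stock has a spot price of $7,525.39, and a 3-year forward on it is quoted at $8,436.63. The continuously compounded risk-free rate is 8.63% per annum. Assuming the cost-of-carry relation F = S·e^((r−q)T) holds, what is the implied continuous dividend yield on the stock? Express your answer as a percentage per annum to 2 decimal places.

4.82%

From F = S·e^((r−q)T): (r − q) = ln(F/S)/T
ln(8436.63/7525.39) = ln(1.121089) = 0.114301
(r − q) = 0.114301 / (3) = 0.038100
q = r − ln(F/S)/T = 0.0863 − 0.038100 = 0.048200
q = 4.82%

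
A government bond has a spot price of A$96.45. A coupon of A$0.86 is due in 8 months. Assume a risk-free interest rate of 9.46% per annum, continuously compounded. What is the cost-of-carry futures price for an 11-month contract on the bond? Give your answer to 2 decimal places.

A$104.31

PV(coupons) I = 0.86·e^(−0.0946·8/12)
I = 0.8074
F = (S − I)·e^(rT) = (96.45 − 0.8074) · e^(0.0946·11/12)
= 95.6426 · e^0.086717 = 95.6426 × 1.090588 = A$104.31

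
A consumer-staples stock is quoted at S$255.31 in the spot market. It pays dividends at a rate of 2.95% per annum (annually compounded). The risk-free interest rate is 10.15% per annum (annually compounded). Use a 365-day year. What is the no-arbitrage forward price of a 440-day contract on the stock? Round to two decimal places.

S$276.99

F = S · (1+r)^T / (1+q)^T
= 255.31 × 1.123599 / 1.035669 = 255.31 × 1.084902
F = S$276.99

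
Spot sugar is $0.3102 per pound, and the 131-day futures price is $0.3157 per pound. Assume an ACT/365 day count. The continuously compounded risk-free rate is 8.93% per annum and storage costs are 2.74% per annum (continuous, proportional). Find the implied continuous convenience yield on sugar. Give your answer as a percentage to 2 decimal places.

6.77%

F = S·e^((r+u−y)T) ⇒ (r+u−y) = ln(F/S)/T
ln(0.3157/0.3102) = 0.017575; /T ⇒ 0.048969
y = r + u − ln(F/S)/T = 0.0893 + 0.0274 − 0.048969 = 0.067731
y = 6.77%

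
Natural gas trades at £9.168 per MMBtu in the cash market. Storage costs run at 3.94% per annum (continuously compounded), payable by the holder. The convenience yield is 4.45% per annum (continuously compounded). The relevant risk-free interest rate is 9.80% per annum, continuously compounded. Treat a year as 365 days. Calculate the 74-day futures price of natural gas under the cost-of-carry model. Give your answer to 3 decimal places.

£9.342 per MMBtu

Net carry = r + u − y = 0.0980 + 0.0394 − 0.0445 = 0.0929
F = S·e^((r+u−y)T) = 9.168 · e^(0.0929 × 74/365) = 9.168 · e^0.018835
= 9.168 × 1.019013 = £9.342 per MMBtu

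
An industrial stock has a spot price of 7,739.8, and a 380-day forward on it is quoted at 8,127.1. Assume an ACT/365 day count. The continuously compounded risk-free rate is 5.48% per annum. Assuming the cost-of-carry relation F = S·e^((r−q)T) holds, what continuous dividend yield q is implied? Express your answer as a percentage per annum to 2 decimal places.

From F = S·e^((r−q)T): (r − q) = ln(F/S)/T
ln(8127.1/7739.8) = ln(1.050040) = 0.048828
(r − q) = 0.048828 / (380/365) = 0.046901
q = r − ln(F/S)/T = 0.0548 − 0.046901 = 0.007899
q = 0.79%

0.79%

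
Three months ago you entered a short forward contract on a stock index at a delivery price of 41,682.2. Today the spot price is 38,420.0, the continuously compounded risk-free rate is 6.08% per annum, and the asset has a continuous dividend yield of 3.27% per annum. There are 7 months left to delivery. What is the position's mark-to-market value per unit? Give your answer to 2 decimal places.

Current fair forward for the remaining 7 months: F = S·e^((r − q)·T), (r − q) = 0.0608 − 0.0327 = 0.0281
F = 38420.0 · e^(0.0281 × 7/12) = 38420.0 × 1.01652675 = 39054.9577
Value of long forward = (F − K)·e^(−rT) = (39054.9577 − 41682.2) · e^(−0.0608·7/12)
= -2627.2423 × 0.96515491 = -2535.70
Short position value = −(long value) = 2535.70

2535.70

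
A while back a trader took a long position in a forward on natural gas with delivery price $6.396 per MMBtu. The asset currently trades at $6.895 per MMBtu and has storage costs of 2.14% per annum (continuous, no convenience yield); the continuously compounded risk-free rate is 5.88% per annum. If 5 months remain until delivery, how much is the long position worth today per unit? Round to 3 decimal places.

$0.716 per MMBtu

Current fair forward for the remaining 5 months: F = S·e^((r + u)·T), (r + u) = 0.0588 + 0.0214 = 0.0802
F = 6.895 · e^(0.0802 × 5/12) = 6.895 × 1.033981 = 7.1293
Value of long forward = (F − K)·e^(−rT) = (7.1293 − 6.396) · e^(−0.0588·5/12)
= 0.7333 × 0.975798 = 0.716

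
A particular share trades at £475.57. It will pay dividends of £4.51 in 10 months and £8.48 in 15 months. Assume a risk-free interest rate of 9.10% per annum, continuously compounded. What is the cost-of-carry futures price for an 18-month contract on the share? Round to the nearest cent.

£531.66

PV(dividends) I = 4.51·e^(−0.0910·10/12) + 8.48·e^(−0.0910·15/12)
I = 4.1806 + 7.5682 = 11.7488
F = (S − I)·e^(rT) = (475.57 − 11.7488) · e^(0.0910·18/12)
= 463.8212 · e^0.136500 = 463.8212 × 1.146255 = £531.66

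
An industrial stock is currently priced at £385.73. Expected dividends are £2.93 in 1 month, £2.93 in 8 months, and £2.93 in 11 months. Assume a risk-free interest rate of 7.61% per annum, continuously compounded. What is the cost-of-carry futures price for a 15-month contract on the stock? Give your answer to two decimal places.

£414.95

PV(dividends) I = 2.93·e^(−0.0761·1/12) + 2.93·e^(−0.0761·8/12) + 2.93·e^(−0.0761·11/12)
I = 2.9115 + 2.7851 + 2.7326 = 8.4292
F = (S − I)·e^(rT) = (385.73 − 8.4292) · e^(0.0761·15/12)
= 377.3008 · e^0.095125 = 377.3008 × 1.099796 = £414.95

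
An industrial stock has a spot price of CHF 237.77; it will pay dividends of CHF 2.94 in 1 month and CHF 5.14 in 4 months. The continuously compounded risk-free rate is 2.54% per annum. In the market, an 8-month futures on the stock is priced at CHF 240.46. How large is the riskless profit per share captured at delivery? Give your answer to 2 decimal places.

PV(dividends) I = 2.94·e^(−0.0254·1/12) + 5.14·e^(−0.0254·4/12) = 8.0304
Fair futures F* = (S − I)·e^(rT) = (237.77 − 8.0304)·e^0.016933 = 229.7396 × 1.017077 = 233.6629
Market CHF 240.46 > fair 233.6629: forward overpriced → cash-and-carry (borrow at r, buy the stock and collect the dividends, short the forward).
Profit at T = |F_mkt − F*| = |240.46 − 233.6629| = CHF 6.80 per share

CHF 6.80 per share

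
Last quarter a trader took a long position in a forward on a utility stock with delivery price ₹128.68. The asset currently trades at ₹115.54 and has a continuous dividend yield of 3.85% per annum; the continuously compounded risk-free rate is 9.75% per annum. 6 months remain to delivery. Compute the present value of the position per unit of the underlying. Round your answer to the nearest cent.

Current fair forward for the remaining 6 months: F = S·e^((r − q)·T), (r − q) = 0.0975 − 0.0385 = 0.0590
F = 115.54 · e^(0.0590 × 6/12) = 115.54 × 1.029939 = 118.9992
Value of long forward = (F − K)·e^(−rT) = (118.9992 − 128.68) · e^(−0.0975·6/12)
= -9.6808 × 0.952419 = -9.22

-₹9.22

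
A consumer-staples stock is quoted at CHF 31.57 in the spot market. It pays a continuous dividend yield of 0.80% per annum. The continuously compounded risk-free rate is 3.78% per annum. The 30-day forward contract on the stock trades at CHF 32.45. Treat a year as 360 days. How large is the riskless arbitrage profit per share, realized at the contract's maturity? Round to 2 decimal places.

Fair forward: F* = S·e^(carry·T), with carry = (r − q) = 0.0378 − 0.0080 = 0.0298
F* = 31.57 · e^(0.0298 × 30/360) = 31.57 · e^0.002483 = 31.57 × 1.002486 = CHF 31.6485
Market CHF 32.45 > fair CHF 31.6485: forward overpriced → cash-and-carry (buy spot, short the forward).
At maturity, profit = |F_mkt − F*| = |32.45 − 31.6485| = CHF 0.80 per share

CHF 0.80 per share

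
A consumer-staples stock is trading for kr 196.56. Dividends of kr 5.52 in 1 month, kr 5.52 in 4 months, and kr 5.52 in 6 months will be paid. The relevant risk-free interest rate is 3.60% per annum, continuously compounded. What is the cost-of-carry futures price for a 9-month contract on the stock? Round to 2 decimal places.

kr 185.11

PV(dividends) I = 5.52·e^(−0.0360·1/12) + 5.52·e^(−0.0360·4/12) + 5.52·e^(−0.0360·6/12)
I = 5.5035 + 5.4542 + 5.4215 = 16.3792
F = (S − I)·e^(rT) = (196.56 − 16.3792) · e^(0.0360·9/12)
= 180.1808 · e^0.027000 = 180.1808 × 1.027368 = kr 185.11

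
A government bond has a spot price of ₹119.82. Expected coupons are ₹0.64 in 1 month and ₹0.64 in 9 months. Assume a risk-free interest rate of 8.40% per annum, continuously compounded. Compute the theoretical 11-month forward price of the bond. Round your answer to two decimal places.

₹128.08

PV(coupons) I = 0.64·e^(−0.0840·1/12) + 0.64·e^(−0.0840·9/12)
I = 0.6355 + 0.6009 = 1.2364
F = (S − I)·e^(rT) = (119.82 − 1.2364) · e^(0.0840·11/12)
= 118.5836 · e^0.077000 = 118.5836 × 1.080042 = ₹128.08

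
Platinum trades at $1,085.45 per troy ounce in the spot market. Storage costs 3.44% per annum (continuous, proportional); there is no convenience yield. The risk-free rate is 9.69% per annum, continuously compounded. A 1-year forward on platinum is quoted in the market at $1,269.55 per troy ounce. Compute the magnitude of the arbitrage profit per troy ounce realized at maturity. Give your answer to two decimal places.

$31.80 per troy ounce

Fair forward: F* = S·e^(carry·T), with carry = (r + u) = 0.0969 + 0.0344 = 0.1313
F* = 1085.45 · e^(0.1313 × 1) = 1085.45 · e^0.13130000 = 1085.45 × 1.14030982 = $1237.7493
Market $1269.55 > fair $1237.7493: forward overpriced → cash-and-carry (buy spot, short the forward).
At maturity, profit = |F_mkt − F*| = |1269.55 − 1237.7493| = $31.80 per troy ounce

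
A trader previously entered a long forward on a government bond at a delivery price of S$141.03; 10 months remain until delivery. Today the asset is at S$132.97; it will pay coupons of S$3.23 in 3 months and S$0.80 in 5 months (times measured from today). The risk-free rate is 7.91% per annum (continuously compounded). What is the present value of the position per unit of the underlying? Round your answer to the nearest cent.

-S$3.00

PV(remaining coupons) I = 3.23·e^(−0.0791·3/12) + 0.80·e^(−0.0791·5/12) = 3.9408
Current forward F = (S − I)·e^(rT) = (132.97 − 3.9408)·e^(0.0791·10/12) = 129.0292 × 1.068138 = 137.8210
Value (long) = (F − K)·e^(−rT) = (137.8210 − 141.03) × 0.936209 = -3.0043
Value = -S$3.00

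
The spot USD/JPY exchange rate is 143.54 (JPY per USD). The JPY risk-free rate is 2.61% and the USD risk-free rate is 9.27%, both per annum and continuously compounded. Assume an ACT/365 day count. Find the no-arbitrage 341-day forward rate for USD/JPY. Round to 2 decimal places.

F = S·e^((r_JPY − r_USD)T) = 143.54 · e^((0.0261 − 0.0927) × 341/365)
= 143.54 · e^-0.062221 = 143.54 × 0.939675
F = 134.88 JPY per USD

134.88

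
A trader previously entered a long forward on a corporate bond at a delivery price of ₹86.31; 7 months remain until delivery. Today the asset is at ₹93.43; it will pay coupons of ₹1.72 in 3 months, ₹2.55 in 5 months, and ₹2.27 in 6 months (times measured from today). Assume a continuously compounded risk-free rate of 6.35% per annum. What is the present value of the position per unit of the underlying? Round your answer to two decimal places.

PV(remaining coupons) I = 1.72·e^(−0.0635·3/12) + 2.55·e^(−0.0635·5/12) + 2.27·e^(−0.0635·6/12) = 6.3754
Current forward F = (S − I)·e^(rT) = (93.43 − 6.3754)·e^(0.0635·7/12) = 87.0546 × 1.037736 = 90.3397
Value (long) = (F − K)·e^(−rT) = (90.3397 − 86.31) × 0.963636 = 3.8832
Value = ₹3.88

₹3.88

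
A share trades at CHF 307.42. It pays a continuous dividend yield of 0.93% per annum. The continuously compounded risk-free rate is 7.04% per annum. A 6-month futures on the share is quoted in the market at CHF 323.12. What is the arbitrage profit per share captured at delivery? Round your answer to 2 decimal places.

Fair futures: F* = S·e^(carry·T), with carry = (r − q) = 0.0704 − 0.0093 = 0.0611
F* = 307.42 · e^(0.0611 × 6/12) = 307.42 · e^0.030550 = 307.42 × 1.031021 = CHF 316.9565
Market CHF 323.12 > fair CHF 316.9565: forward overpriced → cash-and-carry (buy spot, short the forward).
At maturity, profit = |F_mkt − F*| = |323.12 − 316.9565| = CHF 6.16 per share

CHF 6.16 per share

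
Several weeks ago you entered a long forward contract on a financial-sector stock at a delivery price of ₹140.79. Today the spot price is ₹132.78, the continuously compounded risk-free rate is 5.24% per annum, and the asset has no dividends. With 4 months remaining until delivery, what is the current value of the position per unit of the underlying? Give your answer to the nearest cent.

Current fair forward for the remaining 4 months: F = S·e^(r·T), r = 0.0524
F = 132.78 · e^(0.0524 × 4/12) = 132.78 × 1.017620 = 135.1196
Value of long forward = (F − K)·e^(−rT) = (135.1196 − 140.79) · e^(−0.0524·4/12)
= -5.6704 × 0.982685 = -5.57

-₹5.57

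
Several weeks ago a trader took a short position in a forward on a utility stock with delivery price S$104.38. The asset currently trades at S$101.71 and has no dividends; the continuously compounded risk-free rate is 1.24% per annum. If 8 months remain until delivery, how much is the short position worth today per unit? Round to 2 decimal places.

S$1.81

Current fair forward for the remaining 8 months: F = S·e^(r·T), r = 0.0124
F = 101.71 · e^(0.0124 × 8/12) = 101.71 × 1.008301 = 102.5543
Value of long forward = (F − K)·e^(−rT) = (102.5543 − 104.38) · e^(−0.0124·8/12)
= -1.8257 × 0.991767 = -1.81
Short position value = −(long value) = S$1.81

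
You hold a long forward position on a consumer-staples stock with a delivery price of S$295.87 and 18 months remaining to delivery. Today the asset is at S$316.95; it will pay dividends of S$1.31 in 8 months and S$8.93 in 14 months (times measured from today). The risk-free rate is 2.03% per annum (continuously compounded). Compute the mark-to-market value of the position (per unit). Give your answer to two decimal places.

S$19.94

PV(remaining dividends) I = 1.31·e^(−0.0203·8/12) + 8.93·e^(−0.0203·14/12) = 10.0134
Current forward F = (S − I)·e^(rT) = (316.95 − 10.0134)·e^(0.0203·18/12) = 306.9366 × 1.030918 = 316.4265
Value (long) = (F − K)·e^(−rT) = (316.4265 − 295.87) × 0.970009 = 19.9400
Value = S$19.94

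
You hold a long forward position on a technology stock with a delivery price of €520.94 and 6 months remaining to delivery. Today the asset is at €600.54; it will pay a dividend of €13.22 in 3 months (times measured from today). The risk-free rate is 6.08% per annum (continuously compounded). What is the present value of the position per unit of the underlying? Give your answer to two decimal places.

PV(remaining dividends) I = 13.22·e^(−0.0608·3/12) = 13.0206
Current forward F = (S − I)·e^(rT) = (600.54 − 13.0206)·e^(0.0608·6/12) = 587.5194 × 1.030867 = 605.6544
Value (long) = (F − K)·e^(−rT) = (605.6544 − 520.94) × 0.970057 = 82.1778
Value = €82.18

€82.18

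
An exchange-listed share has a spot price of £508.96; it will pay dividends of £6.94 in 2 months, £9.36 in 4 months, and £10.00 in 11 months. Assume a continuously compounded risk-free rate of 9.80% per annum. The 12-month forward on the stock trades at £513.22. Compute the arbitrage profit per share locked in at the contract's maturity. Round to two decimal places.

PV(dividends) I = 6.94·e^(−0.0980·2/12) + 9.36·e^(−0.0980·4/12) + 10.00·e^(−0.0980·11/12) = 25.0276
Fair forward F* = (S − I)·e^(rT) = (508.96 − 25.0276)·e^0.098000 = 483.9324 × 1.102963 = 533.7595
Market £513.22 < fair 533.7595: forward underpriced → reverse cash-and-carry (short the stock, invest proceeds at r, pay the dividends, go long the forward).
Profit at T = |F_mkt − F*| = |513.22 − 533.7595| = £20.54 per share

£20.54 per share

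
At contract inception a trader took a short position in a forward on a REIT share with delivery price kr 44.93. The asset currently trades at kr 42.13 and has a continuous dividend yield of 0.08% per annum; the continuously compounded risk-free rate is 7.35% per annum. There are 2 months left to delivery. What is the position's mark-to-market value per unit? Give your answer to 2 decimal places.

Current fair forward for the remaining 2 months: F = S·e^((r − q)·T), (r − q) = 0.0735 − 0.0008 = 0.0727
F = 42.13 · e^(0.0727 × 2/12) = 42.13 × 1.012190 = 42.6436
Value of long forward = (F − K)·e^(−rT) = (42.6436 − 44.93) · e^(−0.0735·2/12)
= -2.2864 × 0.987825 = -2.26
Short position value = −(long value) = kr 2.26

kr 2.26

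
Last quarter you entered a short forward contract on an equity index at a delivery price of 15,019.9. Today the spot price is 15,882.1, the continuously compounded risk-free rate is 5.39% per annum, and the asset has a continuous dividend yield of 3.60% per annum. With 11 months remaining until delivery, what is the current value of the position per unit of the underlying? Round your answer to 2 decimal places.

Current fair forward for the remaining 11 months: F = S·e^((r − q)·T), (r − q) = 0.0539 − 0.0360 = 0.0179
F = 15882.1 · e^(0.0179 × 11/12) = 15882.1 × 1.01654369 = 16144.8485
Value of long forward = (F − K)·e^(−rT) = (16144.8485 − 15019.9) · e^(−0.0539·11/12)
= 1124.9485 × 0.95179240 = 1070.72
Short position value = −(long value) = -1070.72

-1070.72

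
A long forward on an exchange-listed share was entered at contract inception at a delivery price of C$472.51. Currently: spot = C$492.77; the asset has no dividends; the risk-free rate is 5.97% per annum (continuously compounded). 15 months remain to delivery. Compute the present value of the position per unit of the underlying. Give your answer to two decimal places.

C$54.24

Current fair forward for the remaining 15 months: F = S·e^(r·T), r = 0.0597
F = 492.77 · e^(0.0597 × 15/12) = 492.77 × 1.077480 = 530.9498
Value of long forward = (F − K)·e^(−rT) = (530.9498 − 472.51) · e^(−0.0597·15/12)
= 58.4398 × 0.928091 = 54.24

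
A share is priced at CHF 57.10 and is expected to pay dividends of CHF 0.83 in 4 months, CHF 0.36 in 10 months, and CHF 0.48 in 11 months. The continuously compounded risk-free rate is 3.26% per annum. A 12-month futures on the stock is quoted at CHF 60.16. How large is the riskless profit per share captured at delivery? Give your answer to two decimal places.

CHF 2.86 per share

PV(dividends) I = 0.83·e^(−0.0326·4/12) + 0.36·e^(−0.0326·10/12) + 0.48·e^(−0.0326·11/12) = 1.6372
Fair futures F* = (S − I)·e^(rT) = (57.10 − 1.6372)·e^0.032600 = 55.4628 × 1.033137 = 57.3007
Market CHF 60.16 > fair 57.3007: forward overpriced → cash-and-carry (borrow at r, buy the stock and collect the dividends, short the forward).
Profit at T = |F_mkt − F*| = |60.16 − 57.3007| = CHF 2.86 per share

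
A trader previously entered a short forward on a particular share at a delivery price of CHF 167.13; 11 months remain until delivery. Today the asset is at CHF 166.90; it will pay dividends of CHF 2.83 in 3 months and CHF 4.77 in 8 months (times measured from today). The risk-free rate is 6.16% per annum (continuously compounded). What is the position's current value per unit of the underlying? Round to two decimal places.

-CHF 1.58

PV(remaining dividends) I = 2.83·e^(−0.0616·3/12) + 4.77·e^(−0.0616·8/12) = 7.3648
Current forward F = (S − I)·e^(rT) = (166.90 − 7.3648)·e^(0.0616·11/12) = 159.5352 × 1.058091 = 168.8028
Value (long) = (F − K)·e^(−rT) = (168.8028 − 167.13) × 0.945098 = 1.5810
Short position value = −(long value) = -CHF 1.58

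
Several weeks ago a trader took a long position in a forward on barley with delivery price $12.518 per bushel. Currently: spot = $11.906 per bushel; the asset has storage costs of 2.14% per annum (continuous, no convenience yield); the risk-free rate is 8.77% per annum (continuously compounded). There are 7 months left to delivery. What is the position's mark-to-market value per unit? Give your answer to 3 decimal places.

Current fair forward for the remaining 7 months: F = S·e^((r + u)·T), (r + u) = 0.0877 + 0.0214 = 0.1091
F = 11.906 · e^(0.1091 × 7/12) = 11.906 × 1.065710 = 12.6883
Value of long forward = (F − K)·e^(−rT) = (12.6883 − 12.518) · e^(−0.0877·7/12)
= 0.1703 × 0.950128 = 0.162

$0.162 per bushel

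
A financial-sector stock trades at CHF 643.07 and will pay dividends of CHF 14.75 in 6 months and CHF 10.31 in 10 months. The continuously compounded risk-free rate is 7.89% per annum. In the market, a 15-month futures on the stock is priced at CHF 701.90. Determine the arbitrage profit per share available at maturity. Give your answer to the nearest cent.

PV(dividends) I = 14.75·e^(−0.0789·6/12) + 10.31·e^(−0.0789·10/12) = 23.8334
Fair futures F* = (S − I)·e^(rT) = (643.07 − 23.8334)·e^0.098625 = 619.2366 × 1.103652 = 683.4217
Market CHF 701.90 > fair 683.4217: forward overpriced → cash-and-carry (borrow at r, buy the stock and collect the dividends, short the forward).
Profit at T = |F_mkt − F*| = |701.90 − 683.4217| = CHF 18.48 per share

CHF 18.48 per share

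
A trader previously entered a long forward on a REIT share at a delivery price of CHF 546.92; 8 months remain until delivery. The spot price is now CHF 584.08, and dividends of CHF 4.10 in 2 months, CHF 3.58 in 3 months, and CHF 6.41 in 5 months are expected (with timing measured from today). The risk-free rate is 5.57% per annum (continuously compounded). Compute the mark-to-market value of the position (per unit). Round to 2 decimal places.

PV(remaining dividends) I = 4.10·e^(−0.0557·2/12) + 3.58·e^(−0.0557·3/12) + 6.41·e^(−0.0557·5/12) = 13.8556
Current forward F = (S − I)·e^(rT) = (584.08 − 13.8556)·e^(0.0557·8/12) = 570.2244 × 1.037831 = 591.7966
Value (long) = (F − K)·e^(−rT) = (591.7966 − 546.92) × 0.963548 = 43.2408
Value = CHF 43.24

CHF 43.24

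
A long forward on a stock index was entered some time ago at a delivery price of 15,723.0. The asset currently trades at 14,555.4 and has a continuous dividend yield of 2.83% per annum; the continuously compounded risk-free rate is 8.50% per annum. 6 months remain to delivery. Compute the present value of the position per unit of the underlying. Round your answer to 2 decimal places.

-717.88

Current fair forward for the remaining 6 months: F = S·e^((r − q)·T), (r − q) = 0.0850 − 0.0283 = 0.0567
F = 14555.4 · e^(0.0567 × 6/12) = 14555.4 × 1.02875569 = 14973.9506
Value of long forward = (F − K)·e^(−rT) = (14973.9506 − 15723.0) · e^(−0.0850·6/12)
= -749.0494 × 0.95839047 = -717.88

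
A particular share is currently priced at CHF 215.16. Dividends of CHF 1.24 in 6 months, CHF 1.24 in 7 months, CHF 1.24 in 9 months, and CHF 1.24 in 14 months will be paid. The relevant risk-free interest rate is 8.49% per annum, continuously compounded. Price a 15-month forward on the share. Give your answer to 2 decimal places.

CHF 234.07

PV(dividends) I = 1.24·e^(−0.0849·6/12) + 1.24·e^(−0.0849·7/12) + 1.24·e^(−0.0849·9/12) + 1.24·e^(−0.0849·14/12)
I = 1.1885 + 1.1801 + 1.1635 + 1.1231 = 4.6552
F = (S − I)·e^(rT) = (215.16 − 4.6552) · e^(0.0849·15/12)
= 210.5048 · e^0.106125 = 210.5048 × 1.111961 = CHF 234.07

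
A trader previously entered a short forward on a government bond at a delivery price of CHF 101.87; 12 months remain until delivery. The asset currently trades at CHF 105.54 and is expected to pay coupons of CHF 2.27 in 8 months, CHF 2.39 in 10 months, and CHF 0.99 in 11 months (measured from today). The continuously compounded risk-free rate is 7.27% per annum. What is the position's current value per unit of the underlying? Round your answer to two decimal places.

PV(remaining coupons) I = 2.27·e^(−0.0727·8/12) + 2.39·e^(−0.0727·10/12) + 0.99·e^(−0.0727·11/12) = 5.3383
Current forward F = (S − I)·e^(rT) = (105.54 − 5.3383)·e^(0.0727·12/12) = 100.2017 × 1.075408 = 107.7577
Value (long) = (F − K)·e^(−rT) = (107.7577 − 101.87) × 0.929880 = 5.4749
Short position value = −(long value) = -CHF 5.47

-CHF 5.47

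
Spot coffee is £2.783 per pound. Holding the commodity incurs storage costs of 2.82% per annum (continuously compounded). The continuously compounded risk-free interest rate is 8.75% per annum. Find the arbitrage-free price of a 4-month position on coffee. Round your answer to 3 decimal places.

£2.892 per pound

Net carry = r + u − y = 0.0875 + 0.0282 − 0.0000 = 0.1157
F = S·e^((r+u−y)T) = 2.783 · e^(0.1157 × 4/12) = 2.783 · e^0.038567
= 2.783 × 1.039320 = £2.892 per pound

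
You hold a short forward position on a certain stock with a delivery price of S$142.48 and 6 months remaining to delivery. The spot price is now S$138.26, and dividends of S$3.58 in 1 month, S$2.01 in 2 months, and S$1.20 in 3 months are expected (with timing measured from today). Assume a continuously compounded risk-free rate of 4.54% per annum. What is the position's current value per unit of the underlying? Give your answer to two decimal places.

S$7.77

PV(remaining dividends) I = 3.58·e^(−0.0454·1/12) + 2.01·e^(−0.0454·2/12) + 1.20·e^(−0.0454·3/12) = 6.7478
Current forward F = (S − I)·e^(rT) = (138.26 − 6.7478)·e^(0.0454·6/12) = 131.5122 × 1.022960 = 134.5317
Value (long) = (F − K)·e^(−rT) = (134.5317 − 142.48) × 0.977556 = -7.7699
Short position value = −(long value) = S$7.77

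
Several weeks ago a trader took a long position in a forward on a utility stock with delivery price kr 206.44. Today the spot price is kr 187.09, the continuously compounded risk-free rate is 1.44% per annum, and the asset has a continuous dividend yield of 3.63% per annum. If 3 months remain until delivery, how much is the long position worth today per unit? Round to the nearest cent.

Current fair forward for the remaining 3 months: F = S·e^((r − q)·T), (r − q) = 0.0144 − 0.0363 = -0.0219
F = 187.09 · e^(-0.0219 × 3/12) = 187.09 × 0.994540 = 186.0685
Value of long forward = (F − K)·e^(−rT) = (186.0685 − 206.44) · e^(−0.0144·3/12)
= -20.3715 × 0.996406 = -20.30

-kr 20.30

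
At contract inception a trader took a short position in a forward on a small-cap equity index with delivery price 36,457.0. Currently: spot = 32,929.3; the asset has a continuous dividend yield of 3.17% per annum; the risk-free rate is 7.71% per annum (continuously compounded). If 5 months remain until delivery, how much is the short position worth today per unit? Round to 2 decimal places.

2807.21

Current fair forward for the remaining 5 months: F = S·e^((r − q)·T), (r − q) = 0.0771 − 0.0317 = 0.0454
F = 32929.3 · e^(0.0454 × 5/12) = 32929.3 × 1.01909672 = 33558.1416
Value of long forward = (F − K)·e^(−rT) = (33558.1416 − 36457.0) · e^(−0.0771·5/12)
= -2898.8584 × 0.96838553 = -2807.21
Short position value = −(long value) = 2807.21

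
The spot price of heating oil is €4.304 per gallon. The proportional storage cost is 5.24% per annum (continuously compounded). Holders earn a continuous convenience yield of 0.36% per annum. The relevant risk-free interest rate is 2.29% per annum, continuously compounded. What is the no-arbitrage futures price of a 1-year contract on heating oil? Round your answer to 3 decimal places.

Net carry = r + u − y = 0.0229 + 0.0524 − 0.0036 = 0.0717
F = S·e^((r+u−y)T) = 4.304 · e^(0.0717 × 1) = 4.304 · e^0.071700
= 4.304 × 1.074333 = €4.624 per gallon

€4.624 per gallon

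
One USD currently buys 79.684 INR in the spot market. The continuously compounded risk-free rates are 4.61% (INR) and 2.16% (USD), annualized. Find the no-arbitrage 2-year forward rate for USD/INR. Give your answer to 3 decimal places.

F = S·e^((r_INR − r_USD)T) = 79.684 · e^((0.0461 − 0.0216) × 2)
= 79.684 · e^0.049000 = 79.684 × 1.050220
F = 83.686 INR per USD

83.686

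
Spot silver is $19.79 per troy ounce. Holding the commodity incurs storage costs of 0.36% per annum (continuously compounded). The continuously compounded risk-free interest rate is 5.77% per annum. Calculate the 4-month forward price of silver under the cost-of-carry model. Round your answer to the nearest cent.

Net carry = r + u − y = 0.0577 + 0.0036 − 0.0000 = 0.0613
F = S·e^((r+u−y)T) = 19.79 · e^(0.0613 × 4/12) = 19.79 · e^0.020433
= 19.79 × 1.020643 = $20.20 per troy ounce

$20.20 per troy ounce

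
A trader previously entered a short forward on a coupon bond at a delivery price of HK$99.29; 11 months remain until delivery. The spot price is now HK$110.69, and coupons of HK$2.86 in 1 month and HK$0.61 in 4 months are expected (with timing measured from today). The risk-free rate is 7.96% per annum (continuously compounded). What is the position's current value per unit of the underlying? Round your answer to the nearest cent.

PV(remaining coupons) I = 2.86·e^(−0.0796·1/12) + 0.61·e^(−0.0796·4/12) = 3.4351
Current forward F = (S − I)·e^(rT) = (110.69 − 3.4351)·e^(0.0796·11/12) = 107.2549 × 1.075695 = 115.3736
Value (long) = (F − K)·e^(−rT) = (115.3736 − 99.29) × 0.929632 = 14.9518
Short position value = −(long value) = -HK$14.95

-HK$14.95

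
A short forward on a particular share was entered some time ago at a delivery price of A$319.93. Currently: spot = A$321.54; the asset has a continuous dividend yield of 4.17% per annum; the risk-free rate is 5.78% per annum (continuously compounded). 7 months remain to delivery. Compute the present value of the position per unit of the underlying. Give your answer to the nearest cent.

Current fair forward for the remaining 7 months: F = S·e^((r − q)·T), (r − q) = 0.0578 − 0.0417 = 0.0161
F = 321.54 · e^(0.0161 × 7/12) = 321.54 × 1.009436 = 324.5741
Value of long forward = (F − K)·e^(−rT) = (324.5741 − 319.93) · e^(−0.0578·7/12)
= 4.6441 × 0.966845 = 4.49
Short position value = −(long value) = -A$4.49

-A$4.49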